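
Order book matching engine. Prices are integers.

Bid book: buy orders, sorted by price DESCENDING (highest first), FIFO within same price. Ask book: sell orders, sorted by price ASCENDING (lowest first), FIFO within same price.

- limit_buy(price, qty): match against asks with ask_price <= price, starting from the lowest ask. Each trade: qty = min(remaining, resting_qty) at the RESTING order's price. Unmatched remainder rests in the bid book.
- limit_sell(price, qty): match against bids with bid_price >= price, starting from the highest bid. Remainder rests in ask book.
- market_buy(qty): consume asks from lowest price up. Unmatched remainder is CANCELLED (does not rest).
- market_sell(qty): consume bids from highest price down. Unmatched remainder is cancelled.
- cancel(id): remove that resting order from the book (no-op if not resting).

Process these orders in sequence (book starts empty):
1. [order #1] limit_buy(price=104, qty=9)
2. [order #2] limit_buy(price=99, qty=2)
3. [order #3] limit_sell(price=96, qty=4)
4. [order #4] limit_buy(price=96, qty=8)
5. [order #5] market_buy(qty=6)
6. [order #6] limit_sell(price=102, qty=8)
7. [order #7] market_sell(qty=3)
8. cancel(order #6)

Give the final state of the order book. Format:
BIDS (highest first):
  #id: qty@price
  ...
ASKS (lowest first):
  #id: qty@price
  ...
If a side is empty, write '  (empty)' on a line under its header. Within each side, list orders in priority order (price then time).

Answer: BIDS (highest first):
  #4: 7@96
ASKS (lowest first):
  (empty)

Derivation:
After op 1 [order #1] limit_buy(price=104, qty=9): fills=none; bids=[#1:9@104] asks=[-]
After op 2 [order #2] limit_buy(price=99, qty=2): fills=none; bids=[#1:9@104 #2:2@99] asks=[-]
After op 3 [order #3] limit_sell(price=96, qty=4): fills=#1x#3:4@104; bids=[#1:5@104 #2:2@99] asks=[-]
After op 4 [order #4] limit_buy(price=96, qty=8): fills=none; bids=[#1:5@104 #2:2@99 #4:8@96] asks=[-]
After op 5 [order #5] market_buy(qty=6): fills=none; bids=[#1:5@104 #2:2@99 #4:8@96] asks=[-]
After op 6 [order #6] limit_sell(price=102, qty=8): fills=#1x#6:5@104; bids=[#2:2@99 #4:8@96] asks=[#6:3@102]
After op 7 [order #7] market_sell(qty=3): fills=#2x#7:2@99 #4x#7:1@96; bids=[#4:7@96] asks=[#6:3@102]
After op 8 cancel(order #6): fills=none; bids=[#4:7@96] asks=[-]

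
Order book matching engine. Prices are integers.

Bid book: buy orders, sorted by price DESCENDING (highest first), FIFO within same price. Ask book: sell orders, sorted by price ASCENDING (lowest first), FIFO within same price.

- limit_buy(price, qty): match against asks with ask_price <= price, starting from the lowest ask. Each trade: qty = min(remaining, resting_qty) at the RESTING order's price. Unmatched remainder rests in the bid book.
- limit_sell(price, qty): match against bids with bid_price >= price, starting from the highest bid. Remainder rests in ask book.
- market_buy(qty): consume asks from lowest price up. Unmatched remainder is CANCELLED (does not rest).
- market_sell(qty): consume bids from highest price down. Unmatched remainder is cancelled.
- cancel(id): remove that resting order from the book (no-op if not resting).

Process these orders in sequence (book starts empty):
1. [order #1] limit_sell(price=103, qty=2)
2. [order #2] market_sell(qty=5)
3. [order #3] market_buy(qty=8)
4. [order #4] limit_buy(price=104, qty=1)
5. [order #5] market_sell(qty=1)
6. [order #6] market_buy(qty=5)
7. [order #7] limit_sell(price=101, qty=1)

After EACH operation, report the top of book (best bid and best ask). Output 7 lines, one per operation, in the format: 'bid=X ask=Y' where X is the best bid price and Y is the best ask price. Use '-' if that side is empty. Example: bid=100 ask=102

Answer: bid=- ask=103
bid=- ask=103
bid=- ask=-
bid=104 ask=-
bid=- ask=-
bid=- ask=-
bid=- ask=101

Derivation:
After op 1 [order #1] limit_sell(price=103, qty=2): fills=none; bids=[-] asks=[#1:2@103]
After op 2 [order #2] market_sell(qty=5): fills=none; bids=[-] asks=[#1:2@103]
After op 3 [order #3] market_buy(qty=8): fills=#3x#1:2@103; bids=[-] asks=[-]
After op 4 [order #4] limit_buy(price=104, qty=1): fills=none; bids=[#4:1@104] asks=[-]
After op 5 [order #5] market_sell(qty=1): fills=#4x#5:1@104; bids=[-] asks=[-]
After op 6 [order #6] market_buy(qty=5): fills=none; bids=[-] asks=[-]
After op 7 [order #7] limit_sell(price=101, qty=1): fills=none; bids=[-] asks=[#7:1@101]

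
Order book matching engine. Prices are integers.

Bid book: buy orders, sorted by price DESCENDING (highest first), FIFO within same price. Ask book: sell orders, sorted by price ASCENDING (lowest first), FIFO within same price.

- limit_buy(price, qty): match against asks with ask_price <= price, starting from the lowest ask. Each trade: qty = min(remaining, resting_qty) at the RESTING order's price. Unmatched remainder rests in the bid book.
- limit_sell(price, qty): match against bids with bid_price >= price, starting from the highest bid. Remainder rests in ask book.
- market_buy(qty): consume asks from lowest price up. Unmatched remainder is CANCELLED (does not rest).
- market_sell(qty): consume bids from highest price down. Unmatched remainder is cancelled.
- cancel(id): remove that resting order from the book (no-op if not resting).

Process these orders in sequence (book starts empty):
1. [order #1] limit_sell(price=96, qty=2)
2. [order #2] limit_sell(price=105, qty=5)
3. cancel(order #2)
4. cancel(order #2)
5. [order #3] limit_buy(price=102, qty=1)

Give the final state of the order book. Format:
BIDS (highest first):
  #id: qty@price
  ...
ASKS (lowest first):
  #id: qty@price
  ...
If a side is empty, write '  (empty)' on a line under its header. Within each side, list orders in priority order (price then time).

After op 1 [order #1] limit_sell(price=96, qty=2): fills=none; bids=[-] asks=[#1:2@96]
After op 2 [order #2] limit_sell(price=105, qty=5): fills=none; bids=[-] asks=[#1:2@96 #2:5@105]
After op 3 cancel(order #2): fills=none; bids=[-] asks=[#1:2@96]
After op 4 cancel(order #2): fills=none; bids=[-] asks=[#1:2@96]
After op 5 [order #3] limit_buy(price=102, qty=1): fills=#3x#1:1@96; bids=[-] asks=[#1:1@96]

Answer: BIDS (highest first):
  (empty)
ASKS (lowest first):
  #1: 1@96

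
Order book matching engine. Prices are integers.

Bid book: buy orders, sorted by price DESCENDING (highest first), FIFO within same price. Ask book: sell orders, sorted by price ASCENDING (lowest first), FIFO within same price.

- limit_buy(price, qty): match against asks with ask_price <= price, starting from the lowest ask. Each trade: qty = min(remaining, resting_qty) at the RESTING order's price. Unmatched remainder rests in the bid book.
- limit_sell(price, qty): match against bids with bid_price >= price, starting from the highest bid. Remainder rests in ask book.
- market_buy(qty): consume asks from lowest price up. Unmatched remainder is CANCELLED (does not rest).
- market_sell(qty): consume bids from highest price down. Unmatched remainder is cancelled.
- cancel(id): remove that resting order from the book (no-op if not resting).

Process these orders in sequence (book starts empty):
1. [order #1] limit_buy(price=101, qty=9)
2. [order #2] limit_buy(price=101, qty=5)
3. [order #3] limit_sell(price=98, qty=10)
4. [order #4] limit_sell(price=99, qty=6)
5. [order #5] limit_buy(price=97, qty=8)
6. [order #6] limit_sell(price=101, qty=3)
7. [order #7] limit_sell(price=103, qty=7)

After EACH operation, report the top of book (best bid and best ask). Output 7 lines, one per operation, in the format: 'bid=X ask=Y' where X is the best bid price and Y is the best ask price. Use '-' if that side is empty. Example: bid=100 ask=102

Answer: bid=101 ask=-
bid=101 ask=-
bid=101 ask=-
bid=- ask=99
bid=97 ask=99
bid=97 ask=99
bid=97 ask=99

Derivation:
After op 1 [order #1] limit_buy(price=101, qty=9): fills=none; bids=[#1:9@101] asks=[-]
After op 2 [order #2] limit_buy(price=101, qty=5): fills=none; bids=[#1:9@101 #2:5@101] asks=[-]
After op 3 [order #3] limit_sell(price=98, qty=10): fills=#1x#3:9@101 #2x#3:1@101; bids=[#2:4@101] asks=[-]
After op 4 [order #4] limit_sell(price=99, qty=6): fills=#2x#4:4@101; bids=[-] asks=[#4:2@99]
After op 5 [order #5] limit_buy(price=97, qty=8): fills=none; bids=[#5:8@97] asks=[#4:2@99]
After op 6 [order #6] limit_sell(price=101, qty=3): fills=none; bids=[#5:8@97] asks=[#4:2@99 #6:3@101]
After op 7 [order #7] limit_sell(price=103, qty=7): fills=none; bids=[#5:8@97] asks=[#4:2@99 #6:3@101 #7:7@103]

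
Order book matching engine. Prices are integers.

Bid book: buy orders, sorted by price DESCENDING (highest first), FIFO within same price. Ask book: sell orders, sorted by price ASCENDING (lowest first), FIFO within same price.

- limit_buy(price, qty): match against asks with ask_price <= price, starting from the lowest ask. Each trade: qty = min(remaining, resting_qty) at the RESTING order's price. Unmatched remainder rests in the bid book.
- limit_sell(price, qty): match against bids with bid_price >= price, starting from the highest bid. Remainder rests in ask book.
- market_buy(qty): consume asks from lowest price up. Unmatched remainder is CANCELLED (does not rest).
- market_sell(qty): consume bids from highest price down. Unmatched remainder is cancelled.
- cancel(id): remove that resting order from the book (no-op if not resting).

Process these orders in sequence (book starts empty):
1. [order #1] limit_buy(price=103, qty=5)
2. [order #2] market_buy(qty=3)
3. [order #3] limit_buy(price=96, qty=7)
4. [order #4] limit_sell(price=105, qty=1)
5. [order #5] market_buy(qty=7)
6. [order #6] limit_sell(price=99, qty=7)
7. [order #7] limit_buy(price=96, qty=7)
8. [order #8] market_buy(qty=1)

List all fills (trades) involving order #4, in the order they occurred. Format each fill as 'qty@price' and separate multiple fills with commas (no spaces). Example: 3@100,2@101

Answer: 1@105

Derivation:
After op 1 [order #1] limit_buy(price=103, qty=5): fills=none; bids=[#1:5@103] asks=[-]
After op 2 [order #2] market_buy(qty=3): fills=none; bids=[#1:5@103] asks=[-]
After op 3 [order #3] limit_buy(price=96, qty=7): fills=none; bids=[#1:5@103 #3:7@96] asks=[-]
After op 4 [order #4] limit_sell(price=105, qty=1): fills=none; bids=[#1:5@103 #3:7@96] asks=[#4:1@105]
After op 5 [order #5] market_buy(qty=7): fills=#5x#4:1@105; bids=[#1:5@103 #3:7@96] asks=[-]
After op 6 [order #6] limit_sell(price=99, qty=7): fills=#1x#6:5@103; bids=[#3:7@96] asks=[#6:2@99]
After op 7 [order #7] limit_buy(price=96, qty=7): fills=none; bids=[#3:7@96 #7:7@96] asks=[#6:2@99]
After op 8 [order #8] market_buy(qty=1): fills=#8x#6:1@99; bids=[#3:7@96 #7:7@96] asks=[#6:1@99]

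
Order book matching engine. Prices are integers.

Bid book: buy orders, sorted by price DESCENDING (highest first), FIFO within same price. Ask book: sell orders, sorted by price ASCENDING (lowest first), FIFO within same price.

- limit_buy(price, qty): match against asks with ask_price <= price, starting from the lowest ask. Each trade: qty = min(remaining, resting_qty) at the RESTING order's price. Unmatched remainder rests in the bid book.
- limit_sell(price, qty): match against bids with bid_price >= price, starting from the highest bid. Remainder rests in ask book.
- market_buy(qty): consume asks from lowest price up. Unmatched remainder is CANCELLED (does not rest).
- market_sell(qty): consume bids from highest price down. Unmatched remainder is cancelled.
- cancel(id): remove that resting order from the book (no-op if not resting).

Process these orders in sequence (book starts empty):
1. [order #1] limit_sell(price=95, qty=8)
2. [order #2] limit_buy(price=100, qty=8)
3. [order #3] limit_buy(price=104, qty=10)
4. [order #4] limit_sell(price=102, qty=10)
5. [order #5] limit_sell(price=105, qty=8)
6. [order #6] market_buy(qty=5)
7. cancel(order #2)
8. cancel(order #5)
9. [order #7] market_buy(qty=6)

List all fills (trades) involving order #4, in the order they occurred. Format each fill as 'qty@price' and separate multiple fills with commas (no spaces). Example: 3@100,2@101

After op 1 [order #1] limit_sell(price=95, qty=8): fills=none; bids=[-] asks=[#1:8@95]
After op 2 [order #2] limit_buy(price=100, qty=8): fills=#2x#1:8@95; bids=[-] asks=[-]
After op 3 [order #3] limit_buy(price=104, qty=10): fills=none; bids=[#3:10@104] asks=[-]
After op 4 [order #4] limit_sell(price=102, qty=10): fills=#3x#4:10@104; bids=[-] asks=[-]
After op 5 [order #5] limit_sell(price=105, qty=8): fills=none; bids=[-] asks=[#5:8@105]
After op 6 [order #6] market_buy(qty=5): fills=#6x#5:5@105; bids=[-] asks=[#5:3@105]
After op 7 cancel(order #2): fills=none; bids=[-] asks=[#5:3@105]
After op 8 cancel(order #5): fills=none; bids=[-] asks=[-]
After op 9 [order #7] market_buy(qty=6): fills=none; bids=[-] asks=[-]

Answer: 10@104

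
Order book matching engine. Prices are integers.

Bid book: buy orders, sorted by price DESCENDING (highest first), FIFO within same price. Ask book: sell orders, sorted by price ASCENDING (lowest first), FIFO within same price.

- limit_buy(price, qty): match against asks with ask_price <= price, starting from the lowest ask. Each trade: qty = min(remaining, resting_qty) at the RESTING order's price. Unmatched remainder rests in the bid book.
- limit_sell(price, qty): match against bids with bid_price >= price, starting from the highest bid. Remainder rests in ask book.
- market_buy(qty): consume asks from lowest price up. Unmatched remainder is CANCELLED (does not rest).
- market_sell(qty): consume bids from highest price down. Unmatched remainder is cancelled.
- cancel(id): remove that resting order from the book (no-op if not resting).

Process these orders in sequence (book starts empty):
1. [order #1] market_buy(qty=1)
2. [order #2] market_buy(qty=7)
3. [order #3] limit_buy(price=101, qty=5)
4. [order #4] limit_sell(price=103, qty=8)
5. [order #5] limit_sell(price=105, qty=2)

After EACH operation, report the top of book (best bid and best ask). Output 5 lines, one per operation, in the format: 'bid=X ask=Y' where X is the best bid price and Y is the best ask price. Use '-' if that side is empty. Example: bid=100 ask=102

Answer: bid=- ask=-
bid=- ask=-
bid=101 ask=-
bid=101 ask=103
bid=101 ask=103

Derivation:
After op 1 [order #1] market_buy(qty=1): fills=none; bids=[-] asks=[-]
After op 2 [order #2] market_buy(qty=7): fills=none; bids=[-] asks=[-]
After op 3 [order #3] limit_buy(price=101, qty=5): fills=none; bids=[#3:5@101] asks=[-]
After op 4 [order #4] limit_sell(price=103, qty=8): fills=none; bids=[#3:5@101] asks=[#4:8@103]
After op 5 [order #5] limit_sell(price=105, qty=2): fills=none; bids=[#3:5@101] asks=[#4:8@103 #5:2@105]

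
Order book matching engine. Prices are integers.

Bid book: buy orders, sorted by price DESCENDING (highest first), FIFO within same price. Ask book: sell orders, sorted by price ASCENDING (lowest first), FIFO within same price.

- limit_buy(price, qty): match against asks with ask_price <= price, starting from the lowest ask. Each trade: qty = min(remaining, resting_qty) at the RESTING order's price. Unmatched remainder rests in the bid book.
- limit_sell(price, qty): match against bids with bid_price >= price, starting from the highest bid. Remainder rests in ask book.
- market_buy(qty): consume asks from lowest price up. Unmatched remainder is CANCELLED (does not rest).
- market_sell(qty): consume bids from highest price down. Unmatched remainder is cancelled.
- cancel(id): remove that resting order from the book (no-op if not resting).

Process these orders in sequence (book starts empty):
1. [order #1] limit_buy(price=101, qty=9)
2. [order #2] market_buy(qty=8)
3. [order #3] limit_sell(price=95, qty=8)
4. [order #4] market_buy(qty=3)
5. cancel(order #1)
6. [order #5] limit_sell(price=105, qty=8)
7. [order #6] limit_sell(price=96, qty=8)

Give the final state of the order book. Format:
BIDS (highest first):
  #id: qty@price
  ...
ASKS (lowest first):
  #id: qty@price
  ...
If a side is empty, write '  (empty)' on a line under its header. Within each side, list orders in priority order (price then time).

Answer: BIDS (highest first):
  (empty)
ASKS (lowest first):
  #6: 8@96
  #5: 8@105

Derivation:
After op 1 [order #1] limit_buy(price=101, qty=9): fills=none; bids=[#1:9@101] asks=[-]
After op 2 [order #2] market_buy(qty=8): fills=none; bids=[#1:9@101] asks=[-]
After op 3 [order #3] limit_sell(price=95, qty=8): fills=#1x#3:8@101; bids=[#1:1@101] asks=[-]
After op 4 [order #4] market_buy(qty=3): fills=none; bids=[#1:1@101] asks=[-]
After op 5 cancel(order #1): fills=none; bids=[-] asks=[-]
After op 6 [order #5] limit_sell(price=105, qty=8): fills=none; bids=[-] asks=[#5:8@105]
After op 7 [order #6] limit_sell(price=96, qty=8): fills=none; bids=[-] asks=[#6:8@96 #5:8@105]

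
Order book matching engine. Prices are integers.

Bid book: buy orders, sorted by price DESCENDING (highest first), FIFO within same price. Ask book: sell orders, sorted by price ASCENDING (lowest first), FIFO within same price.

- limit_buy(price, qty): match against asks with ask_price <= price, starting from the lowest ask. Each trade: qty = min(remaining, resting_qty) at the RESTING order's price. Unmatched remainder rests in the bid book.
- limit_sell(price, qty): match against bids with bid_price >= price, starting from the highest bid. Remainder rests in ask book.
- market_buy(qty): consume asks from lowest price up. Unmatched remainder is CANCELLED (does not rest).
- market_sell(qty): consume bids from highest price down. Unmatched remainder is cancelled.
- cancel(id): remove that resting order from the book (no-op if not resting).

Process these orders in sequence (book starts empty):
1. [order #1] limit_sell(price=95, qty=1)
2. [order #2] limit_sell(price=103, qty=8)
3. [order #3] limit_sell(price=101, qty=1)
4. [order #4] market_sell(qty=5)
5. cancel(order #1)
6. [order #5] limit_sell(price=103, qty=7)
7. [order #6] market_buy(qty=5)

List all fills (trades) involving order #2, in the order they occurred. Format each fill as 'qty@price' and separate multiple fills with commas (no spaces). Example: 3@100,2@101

After op 1 [order #1] limit_sell(price=95, qty=1): fills=none; bids=[-] asks=[#1:1@95]
After op 2 [order #2] limit_sell(price=103, qty=8): fills=none; bids=[-] asks=[#1:1@95 #2:8@103]
After op 3 [order #3] limit_sell(price=101, qty=1): fills=none; bids=[-] asks=[#1:1@95 #3:1@101 #2:8@103]
After op 4 [order #4] market_sell(qty=5): fills=none; bids=[-] asks=[#1:1@95 #3:1@101 #2:8@103]
After op 5 cancel(order #1): fills=none; bids=[-] asks=[#3:1@101 #2:8@103]
After op 6 [order #5] limit_sell(price=103, qty=7): fills=none; bids=[-] asks=[#3:1@101 #2:8@103 #5:7@103]
After op 7 [order #6] market_buy(qty=5): fills=#6x#3:1@101 #6x#2:4@103; bids=[-] asks=[#2:4@103 #5:7@103]

Answer: 4@103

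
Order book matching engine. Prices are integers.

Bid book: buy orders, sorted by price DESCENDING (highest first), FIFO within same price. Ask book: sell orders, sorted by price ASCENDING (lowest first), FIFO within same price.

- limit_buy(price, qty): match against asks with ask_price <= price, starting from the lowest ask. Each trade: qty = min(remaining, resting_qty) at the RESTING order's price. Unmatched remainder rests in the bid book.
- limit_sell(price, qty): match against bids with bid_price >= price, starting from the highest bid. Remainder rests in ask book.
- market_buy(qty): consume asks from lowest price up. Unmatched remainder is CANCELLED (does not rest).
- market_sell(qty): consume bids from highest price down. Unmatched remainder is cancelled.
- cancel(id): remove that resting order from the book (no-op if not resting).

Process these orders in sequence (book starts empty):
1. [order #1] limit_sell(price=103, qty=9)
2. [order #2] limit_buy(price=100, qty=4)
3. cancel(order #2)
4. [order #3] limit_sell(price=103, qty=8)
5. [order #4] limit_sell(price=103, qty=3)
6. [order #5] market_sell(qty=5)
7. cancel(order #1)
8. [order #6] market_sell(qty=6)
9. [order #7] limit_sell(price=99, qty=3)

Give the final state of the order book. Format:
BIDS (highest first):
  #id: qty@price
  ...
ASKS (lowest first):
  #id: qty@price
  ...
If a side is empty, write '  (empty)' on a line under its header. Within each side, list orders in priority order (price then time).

After op 1 [order #1] limit_sell(price=103, qty=9): fills=none; bids=[-] asks=[#1:9@103]
After op 2 [order #2] limit_buy(price=100, qty=4): fills=none; bids=[#2:4@100] asks=[#1:9@103]
After op 3 cancel(order #2): fills=none; bids=[-] asks=[#1:9@103]
After op 4 [order #3] limit_sell(price=103, qty=8): fills=none; bids=[-] asks=[#1:9@103 #3:8@103]
After op 5 [order #4] limit_sell(price=103, qty=3): fills=none; bids=[-] asks=[#1:9@103 #3:8@103 #4:3@103]
After op 6 [order #5] market_sell(qty=5): fills=none; bids=[-] asks=[#1:9@103 #3:8@103 #4:3@103]
After op 7 cancel(order #1): fills=none; bids=[-] asks=[#3:8@103 #4:3@103]
After op 8 [order #6] market_sell(qty=6): fills=none; bids=[-] asks=[#3:8@103 #4:3@103]
After op 9 [order #7] limit_sell(price=99, qty=3): fills=none; bids=[-] asks=[#7:3@99 #3:8@103 #4:3@103]

Answer: BIDS (highest first):
  (empty)
ASKS (lowest first):
  #7: 3@99
  #3: 8@103
  #4: 3@103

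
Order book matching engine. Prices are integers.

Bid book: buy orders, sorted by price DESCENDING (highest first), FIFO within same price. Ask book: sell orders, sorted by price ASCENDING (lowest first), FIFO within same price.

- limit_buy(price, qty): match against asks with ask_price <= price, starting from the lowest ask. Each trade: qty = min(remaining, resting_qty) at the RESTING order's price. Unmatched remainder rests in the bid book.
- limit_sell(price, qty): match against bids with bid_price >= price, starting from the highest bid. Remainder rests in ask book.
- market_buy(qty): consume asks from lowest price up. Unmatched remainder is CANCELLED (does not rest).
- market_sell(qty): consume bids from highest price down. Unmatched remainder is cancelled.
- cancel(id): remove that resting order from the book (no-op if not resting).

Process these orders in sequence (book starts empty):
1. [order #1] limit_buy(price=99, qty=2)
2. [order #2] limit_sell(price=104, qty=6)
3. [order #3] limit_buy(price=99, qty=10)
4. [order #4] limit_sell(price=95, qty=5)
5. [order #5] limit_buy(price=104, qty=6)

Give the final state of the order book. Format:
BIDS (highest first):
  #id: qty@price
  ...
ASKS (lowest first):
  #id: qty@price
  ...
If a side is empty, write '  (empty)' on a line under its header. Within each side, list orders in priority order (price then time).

After op 1 [order #1] limit_buy(price=99, qty=2): fills=none; bids=[#1:2@99] asks=[-]
After op 2 [order #2] limit_sell(price=104, qty=6): fills=none; bids=[#1:2@99] asks=[#2:6@104]
After op 3 [order #3] limit_buy(price=99, qty=10): fills=none; bids=[#1:2@99 #3:10@99] asks=[#2:6@104]
After op 4 [order #4] limit_sell(price=95, qty=5): fills=#1x#4:2@99 #3x#4:3@99; bids=[#3:7@99] asks=[#2:6@104]
After op 5 [order #5] limit_buy(price=104, qty=6): fills=#5x#2:6@104; bids=[#3:7@99] asks=[-]

Answer: BIDS (highest first):
  #3: 7@99
ASKS (lowest first):
  (empty)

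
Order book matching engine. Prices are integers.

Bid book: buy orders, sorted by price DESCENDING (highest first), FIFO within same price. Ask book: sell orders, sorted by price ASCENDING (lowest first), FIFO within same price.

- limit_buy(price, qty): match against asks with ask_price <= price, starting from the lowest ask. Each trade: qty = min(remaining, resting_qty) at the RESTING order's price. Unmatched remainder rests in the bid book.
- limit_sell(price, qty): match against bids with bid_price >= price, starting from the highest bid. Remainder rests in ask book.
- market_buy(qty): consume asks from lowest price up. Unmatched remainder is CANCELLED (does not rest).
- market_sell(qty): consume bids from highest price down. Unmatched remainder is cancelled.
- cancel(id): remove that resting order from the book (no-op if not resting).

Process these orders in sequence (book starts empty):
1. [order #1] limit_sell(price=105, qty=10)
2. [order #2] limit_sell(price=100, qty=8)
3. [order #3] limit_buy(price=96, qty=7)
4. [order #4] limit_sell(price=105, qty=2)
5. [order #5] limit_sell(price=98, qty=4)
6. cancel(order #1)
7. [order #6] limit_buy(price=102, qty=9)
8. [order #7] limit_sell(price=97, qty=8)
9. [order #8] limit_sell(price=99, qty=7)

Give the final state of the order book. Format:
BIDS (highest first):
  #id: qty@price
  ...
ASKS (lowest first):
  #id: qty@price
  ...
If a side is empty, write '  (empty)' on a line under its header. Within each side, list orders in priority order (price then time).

After op 1 [order #1] limit_sell(price=105, qty=10): fills=none; bids=[-] asks=[#1:10@105]
After op 2 [order #2] limit_sell(price=100, qty=8): fills=none; bids=[-] asks=[#2:8@100 #1:10@105]
After op 3 [order #3] limit_buy(price=96, qty=7): fills=none; bids=[#3:7@96] asks=[#2:8@100 #1:10@105]
After op 4 [order #4] limit_sell(price=105, qty=2): fills=none; bids=[#3:7@96] asks=[#2:8@100 #1:10@105 #4:2@105]
After op 5 [order #5] limit_sell(price=98, qty=4): fills=none; bids=[#3:7@96] asks=[#5:4@98 #2:8@100 #1:10@105 #4:2@105]
After op 6 cancel(order #1): fills=none; bids=[#3:7@96] asks=[#5:4@98 #2:8@100 #4:2@105]
After op 7 [order #6] limit_buy(price=102, qty=9): fills=#6x#5:4@98 #6x#2:5@100; bids=[#3:7@96] asks=[#2:3@100 #4:2@105]
After op 8 [order #7] limit_sell(price=97, qty=8): fills=none; bids=[#3:7@96] asks=[#7:8@97 #2:3@100 #4:2@105]
After op 9 [order #8] limit_sell(price=99, qty=7): fills=none; bids=[#3:7@96] asks=[#7:8@97 #8:7@99 #2:3@100 #4:2@105]

Answer: BIDS (highest first):
  #3: 7@96
ASKS (lowest first):
  #7: 8@97
  #8: 7@99
  #2: 3@100
  #4: 2@105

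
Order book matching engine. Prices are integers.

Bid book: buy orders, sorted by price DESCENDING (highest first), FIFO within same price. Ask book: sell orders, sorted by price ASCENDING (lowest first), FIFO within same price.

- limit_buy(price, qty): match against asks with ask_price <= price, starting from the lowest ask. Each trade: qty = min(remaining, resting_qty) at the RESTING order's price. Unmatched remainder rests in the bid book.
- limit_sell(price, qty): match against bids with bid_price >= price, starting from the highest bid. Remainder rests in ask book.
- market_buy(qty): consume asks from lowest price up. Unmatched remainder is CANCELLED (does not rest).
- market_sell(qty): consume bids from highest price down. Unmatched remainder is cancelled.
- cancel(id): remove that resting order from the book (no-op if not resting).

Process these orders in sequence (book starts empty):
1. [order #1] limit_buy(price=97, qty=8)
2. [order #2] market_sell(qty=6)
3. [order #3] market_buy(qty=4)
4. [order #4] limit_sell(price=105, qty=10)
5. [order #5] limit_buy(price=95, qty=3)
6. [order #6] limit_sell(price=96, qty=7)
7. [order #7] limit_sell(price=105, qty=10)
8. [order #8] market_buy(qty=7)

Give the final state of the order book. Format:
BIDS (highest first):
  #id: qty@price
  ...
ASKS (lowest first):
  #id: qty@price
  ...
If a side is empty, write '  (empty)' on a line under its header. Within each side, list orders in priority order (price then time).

After op 1 [order #1] limit_buy(price=97, qty=8): fills=none; bids=[#1:8@97] asks=[-]
After op 2 [order #2] market_sell(qty=6): fills=#1x#2:6@97; bids=[#1:2@97] asks=[-]
After op 3 [order #3] market_buy(qty=4): fills=none; bids=[#1:2@97] asks=[-]
After op 4 [order #4] limit_sell(price=105, qty=10): fills=none; bids=[#1:2@97] asks=[#4:10@105]
After op 5 [order #5] limit_buy(price=95, qty=3): fills=none; bids=[#1:2@97 #5:3@95] asks=[#4:10@105]
After op 6 [order #6] limit_sell(price=96, qty=7): fills=#1x#6:2@97; bids=[#5:3@95] asks=[#6:5@96 #4:10@105]
After op 7 [order #7] limit_sell(price=105, qty=10): fills=none; bids=[#5:3@95] asks=[#6:5@96 #4:10@105 #7:10@105]
After op 8 [order #8] market_buy(qty=7): fills=#8x#6:5@96 #8x#4:2@105; bids=[#5:3@95] asks=[#4:8@105 #7:10@105]

Answer: BIDS (highest first):
  #5: 3@95
ASKS (lowest first):
  #4: 8@105
  #7: 10@105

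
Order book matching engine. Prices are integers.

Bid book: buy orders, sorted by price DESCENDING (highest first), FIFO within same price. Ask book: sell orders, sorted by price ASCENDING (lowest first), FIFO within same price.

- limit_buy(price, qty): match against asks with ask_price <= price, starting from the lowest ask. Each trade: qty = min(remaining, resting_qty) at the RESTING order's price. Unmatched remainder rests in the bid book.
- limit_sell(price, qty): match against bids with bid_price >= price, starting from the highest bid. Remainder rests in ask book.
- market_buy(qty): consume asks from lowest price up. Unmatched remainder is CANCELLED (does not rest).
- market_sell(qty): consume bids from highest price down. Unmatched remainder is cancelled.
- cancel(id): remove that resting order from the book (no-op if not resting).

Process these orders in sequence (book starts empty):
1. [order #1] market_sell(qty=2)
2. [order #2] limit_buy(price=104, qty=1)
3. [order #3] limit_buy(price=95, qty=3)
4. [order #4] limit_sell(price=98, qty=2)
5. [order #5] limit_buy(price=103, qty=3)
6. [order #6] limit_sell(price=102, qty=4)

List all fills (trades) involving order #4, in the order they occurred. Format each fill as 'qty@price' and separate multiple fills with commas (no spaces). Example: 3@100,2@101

After op 1 [order #1] market_sell(qty=2): fills=none; bids=[-] asks=[-]
After op 2 [order #2] limit_buy(price=104, qty=1): fills=none; bids=[#2:1@104] asks=[-]
After op 3 [order #3] limit_buy(price=95, qty=3): fills=none; bids=[#2:1@104 #3:3@95] asks=[-]
After op 4 [order #4] limit_sell(price=98, qty=2): fills=#2x#4:1@104; bids=[#3:3@95] asks=[#4:1@98]
After op 5 [order #5] limit_buy(price=103, qty=3): fills=#5x#4:1@98; bids=[#5:2@103 #3:3@95] asks=[-]
After op 6 [order #6] limit_sell(price=102, qty=4): fills=#5x#6:2@103; bids=[#3:3@95] asks=[#6:2@102]

Answer: 1@104,1@98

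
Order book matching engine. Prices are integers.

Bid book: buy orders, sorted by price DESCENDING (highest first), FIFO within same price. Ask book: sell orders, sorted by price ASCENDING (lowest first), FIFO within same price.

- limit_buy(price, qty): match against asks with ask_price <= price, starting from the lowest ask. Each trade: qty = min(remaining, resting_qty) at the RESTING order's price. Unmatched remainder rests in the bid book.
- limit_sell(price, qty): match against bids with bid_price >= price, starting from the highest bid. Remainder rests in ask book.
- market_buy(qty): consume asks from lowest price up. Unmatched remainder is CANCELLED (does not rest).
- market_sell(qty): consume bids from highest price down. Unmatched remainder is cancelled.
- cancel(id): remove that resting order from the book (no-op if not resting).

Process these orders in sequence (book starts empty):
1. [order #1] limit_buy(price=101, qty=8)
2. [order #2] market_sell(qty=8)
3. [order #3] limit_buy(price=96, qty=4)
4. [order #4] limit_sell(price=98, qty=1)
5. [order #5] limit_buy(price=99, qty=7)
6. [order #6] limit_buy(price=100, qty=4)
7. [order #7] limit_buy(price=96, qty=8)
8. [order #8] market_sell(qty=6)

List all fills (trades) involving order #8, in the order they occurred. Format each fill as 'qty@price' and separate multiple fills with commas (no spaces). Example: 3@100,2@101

After op 1 [order #1] limit_buy(price=101, qty=8): fills=none; bids=[#1:8@101] asks=[-]
After op 2 [order #2] market_sell(qty=8): fills=#1x#2:8@101; bids=[-] asks=[-]
After op 3 [order #3] limit_buy(price=96, qty=4): fills=none; bids=[#3:4@96] asks=[-]
After op 4 [order #4] limit_sell(price=98, qty=1): fills=none; bids=[#3:4@96] asks=[#4:1@98]
After op 5 [order #5] limit_buy(price=99, qty=7): fills=#5x#4:1@98; bids=[#5:6@99 #3:4@96] asks=[-]
After op 6 [order #6] limit_buy(price=100, qty=4): fills=none; bids=[#6:4@100 #5:6@99 #3:4@96] asks=[-]
After op 7 [order #7] limit_buy(price=96, qty=8): fills=none; bids=[#6:4@100 #5:6@99 #3:4@96 #7:8@96] asks=[-]
After op 8 [order #8] market_sell(qty=6): fills=#6x#8:4@100 #5x#8:2@99; bids=[#5:4@99 #3:4@96 #7:8@96] asks=[-]

Answer: 4@100,2@99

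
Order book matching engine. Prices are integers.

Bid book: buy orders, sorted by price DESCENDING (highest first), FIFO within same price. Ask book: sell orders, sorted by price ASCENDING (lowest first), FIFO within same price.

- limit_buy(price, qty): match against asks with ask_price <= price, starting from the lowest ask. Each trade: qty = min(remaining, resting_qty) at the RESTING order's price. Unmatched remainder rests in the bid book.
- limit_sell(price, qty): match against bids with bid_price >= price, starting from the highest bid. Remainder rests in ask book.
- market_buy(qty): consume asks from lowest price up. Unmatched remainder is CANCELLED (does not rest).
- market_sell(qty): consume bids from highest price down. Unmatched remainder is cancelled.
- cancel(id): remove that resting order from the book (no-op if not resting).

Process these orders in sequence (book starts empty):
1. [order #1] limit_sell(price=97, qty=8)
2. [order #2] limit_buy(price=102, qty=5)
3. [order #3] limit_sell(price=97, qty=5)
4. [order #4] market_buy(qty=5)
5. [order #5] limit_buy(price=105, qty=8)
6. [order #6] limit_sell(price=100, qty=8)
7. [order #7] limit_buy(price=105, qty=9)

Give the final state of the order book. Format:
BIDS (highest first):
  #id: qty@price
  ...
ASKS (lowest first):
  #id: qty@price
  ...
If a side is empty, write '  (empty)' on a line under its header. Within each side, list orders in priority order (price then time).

Answer: BIDS (highest first):
  #7: 6@105
ASKS (lowest first):
  (empty)

Derivation:
After op 1 [order #1] limit_sell(price=97, qty=8): fills=none; bids=[-] asks=[#1:8@97]
After op 2 [order #2] limit_buy(price=102, qty=5): fills=#2x#1:5@97; bids=[-] asks=[#1:3@97]
After op 3 [order #3] limit_sell(price=97, qty=5): fills=none; bids=[-] asks=[#1:3@97 #3:5@97]
After op 4 [order #4] market_buy(qty=5): fills=#4x#1:3@97 #4x#3:2@97; bids=[-] asks=[#3:3@97]
After op 5 [order #5] limit_buy(price=105, qty=8): fills=#5x#3:3@97; bids=[#5:5@105] asks=[-]
After op 6 [order #6] limit_sell(price=100, qty=8): fills=#5x#6:5@105; bids=[-] asks=[#6:3@100]
After op 7 [order #7] limit_buy(price=105, qty=9): fills=#7x#6:3@100; bids=[#7:6@105] asks=[-]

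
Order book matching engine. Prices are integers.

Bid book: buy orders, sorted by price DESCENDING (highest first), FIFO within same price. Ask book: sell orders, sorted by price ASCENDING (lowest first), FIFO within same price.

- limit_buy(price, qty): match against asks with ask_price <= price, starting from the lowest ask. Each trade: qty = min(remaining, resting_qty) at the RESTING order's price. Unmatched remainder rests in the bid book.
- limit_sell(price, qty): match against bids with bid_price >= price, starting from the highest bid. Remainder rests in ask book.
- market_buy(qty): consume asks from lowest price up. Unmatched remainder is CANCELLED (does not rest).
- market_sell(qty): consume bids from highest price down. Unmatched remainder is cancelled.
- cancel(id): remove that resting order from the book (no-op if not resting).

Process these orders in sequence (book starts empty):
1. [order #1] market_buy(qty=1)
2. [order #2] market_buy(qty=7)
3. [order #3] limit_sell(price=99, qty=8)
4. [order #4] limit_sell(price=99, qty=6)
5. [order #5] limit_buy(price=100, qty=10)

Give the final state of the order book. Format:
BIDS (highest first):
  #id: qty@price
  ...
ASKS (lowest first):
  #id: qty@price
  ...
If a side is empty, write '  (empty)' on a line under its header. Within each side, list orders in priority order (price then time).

Answer: BIDS (highest first):
  (empty)
ASKS (lowest first):
  #4: 4@99

Derivation:
After op 1 [order #1] market_buy(qty=1): fills=none; bids=[-] asks=[-]
After op 2 [order #2] market_buy(qty=7): fills=none; bids=[-] asks=[-]
After op 3 [order #3] limit_sell(price=99, qty=8): fills=none; bids=[-] asks=[#3:8@99]
After op 4 [order #4] limit_sell(price=99, qty=6): fills=none; bids=[-] asks=[#3:8@99 #4:6@99]
After op 5 [order #5] limit_buy(price=100, qty=10): fills=#5x#3:8@99 #5x#4:2@99; bids=[-] asks=[#4:4@99]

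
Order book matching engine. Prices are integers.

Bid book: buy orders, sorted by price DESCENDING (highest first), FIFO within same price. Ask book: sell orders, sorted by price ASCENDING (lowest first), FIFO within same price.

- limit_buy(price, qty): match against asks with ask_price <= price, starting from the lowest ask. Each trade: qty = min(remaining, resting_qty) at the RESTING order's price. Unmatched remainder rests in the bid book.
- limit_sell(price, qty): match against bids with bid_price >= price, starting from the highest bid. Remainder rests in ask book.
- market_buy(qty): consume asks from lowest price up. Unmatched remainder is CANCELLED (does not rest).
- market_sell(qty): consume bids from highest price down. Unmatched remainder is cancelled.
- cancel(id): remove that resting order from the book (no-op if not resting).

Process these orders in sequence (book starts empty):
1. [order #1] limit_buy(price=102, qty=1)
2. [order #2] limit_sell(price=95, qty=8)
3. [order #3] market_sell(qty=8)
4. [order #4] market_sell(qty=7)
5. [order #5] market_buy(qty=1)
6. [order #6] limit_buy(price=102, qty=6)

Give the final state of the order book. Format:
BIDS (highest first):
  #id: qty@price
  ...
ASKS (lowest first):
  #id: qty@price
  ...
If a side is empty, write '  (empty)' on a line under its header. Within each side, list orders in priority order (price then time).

After op 1 [order #1] limit_buy(price=102, qty=1): fills=none; bids=[#1:1@102] asks=[-]
After op 2 [order #2] limit_sell(price=95, qty=8): fills=#1x#2:1@102; bids=[-] asks=[#2:7@95]
After op 3 [order #3] market_sell(qty=8): fills=none; bids=[-] asks=[#2:7@95]
After op 4 [order #4] market_sell(qty=7): fills=none; bids=[-] asks=[#2:7@95]
After op 5 [order #5] market_buy(qty=1): fills=#5x#2:1@95; bids=[-] asks=[#2:6@95]
After op 6 [order #6] limit_buy(price=102, qty=6): fills=#6x#2:6@95; bids=[-] asks=[-]

Answer: BIDS (highest first):
  (empty)
ASKS (lowest first):
  (empty)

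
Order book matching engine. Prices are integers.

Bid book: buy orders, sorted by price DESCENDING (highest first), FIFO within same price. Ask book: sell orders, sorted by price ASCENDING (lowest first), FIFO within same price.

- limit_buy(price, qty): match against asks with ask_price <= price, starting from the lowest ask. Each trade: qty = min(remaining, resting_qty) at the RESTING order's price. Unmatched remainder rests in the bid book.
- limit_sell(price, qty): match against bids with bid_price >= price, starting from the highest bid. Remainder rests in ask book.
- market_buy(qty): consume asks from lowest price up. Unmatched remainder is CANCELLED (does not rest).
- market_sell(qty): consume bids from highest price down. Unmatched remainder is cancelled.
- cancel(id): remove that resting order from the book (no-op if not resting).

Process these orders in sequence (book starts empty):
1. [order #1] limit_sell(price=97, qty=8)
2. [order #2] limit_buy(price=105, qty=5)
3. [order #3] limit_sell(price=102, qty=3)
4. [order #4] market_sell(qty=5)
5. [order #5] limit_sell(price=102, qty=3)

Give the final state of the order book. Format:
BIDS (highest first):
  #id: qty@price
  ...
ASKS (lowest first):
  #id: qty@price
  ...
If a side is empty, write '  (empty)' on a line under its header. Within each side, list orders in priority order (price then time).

Answer: BIDS (highest first):
  (empty)
ASKS (lowest first):
  #1: 3@97
  #3: 3@102
  #5: 3@102

Derivation:
After op 1 [order #1] limit_sell(price=97, qty=8): fills=none; bids=[-] asks=[#1:8@97]
After op 2 [order #2] limit_buy(price=105, qty=5): fills=#2x#1:5@97; bids=[-] asks=[#1:3@97]
After op 3 [order #3] limit_sell(price=102, qty=3): fills=none; bids=[-] asks=[#1:3@97 #3:3@102]
After op 4 [order #4] market_sell(qty=5): fills=none; bids=[-] asks=[#1:3@97 #3:3@102]
After op 5 [order #5] limit_sell(price=102, qty=3): fills=none; bids=[-] asks=[#1:3@97 #3:3@102 #5:3@102]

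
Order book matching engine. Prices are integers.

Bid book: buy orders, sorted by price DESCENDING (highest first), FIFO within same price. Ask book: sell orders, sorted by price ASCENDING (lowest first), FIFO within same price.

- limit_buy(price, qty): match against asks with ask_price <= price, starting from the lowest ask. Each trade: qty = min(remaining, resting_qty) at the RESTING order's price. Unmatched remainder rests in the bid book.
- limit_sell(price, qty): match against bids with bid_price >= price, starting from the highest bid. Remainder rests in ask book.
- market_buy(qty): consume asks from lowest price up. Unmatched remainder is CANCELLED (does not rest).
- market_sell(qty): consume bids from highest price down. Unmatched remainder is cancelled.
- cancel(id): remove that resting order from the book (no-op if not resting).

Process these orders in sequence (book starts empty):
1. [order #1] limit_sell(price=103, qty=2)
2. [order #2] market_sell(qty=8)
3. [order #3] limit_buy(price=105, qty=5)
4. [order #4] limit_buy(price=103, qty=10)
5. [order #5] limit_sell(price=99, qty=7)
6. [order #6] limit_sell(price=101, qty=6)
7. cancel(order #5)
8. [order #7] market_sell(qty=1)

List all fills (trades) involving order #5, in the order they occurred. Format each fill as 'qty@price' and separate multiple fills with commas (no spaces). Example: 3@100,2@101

After op 1 [order #1] limit_sell(price=103, qty=2): fills=none; bids=[-] asks=[#1:2@103]
After op 2 [order #2] market_sell(qty=8): fills=none; bids=[-] asks=[#1:2@103]
After op 3 [order #3] limit_buy(price=105, qty=5): fills=#3x#1:2@103; bids=[#3:3@105] asks=[-]
After op 4 [order #4] limit_buy(price=103, qty=10): fills=none; bids=[#3:3@105 #4:10@103] asks=[-]
After op 5 [order #5] limit_sell(price=99, qty=7): fills=#3x#5:3@105 #4x#5:4@103; bids=[#4:6@103] asks=[-]
After op 6 [order #6] limit_sell(price=101, qty=6): fills=#4x#6:6@103; bids=[-] asks=[-]
After op 7 cancel(order #5): fills=none; bids=[-] asks=[-]
After op 8 [order #7] market_sell(qty=1): fills=none; bids=[-] asks=[-]

Answer: 3@105,4@103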